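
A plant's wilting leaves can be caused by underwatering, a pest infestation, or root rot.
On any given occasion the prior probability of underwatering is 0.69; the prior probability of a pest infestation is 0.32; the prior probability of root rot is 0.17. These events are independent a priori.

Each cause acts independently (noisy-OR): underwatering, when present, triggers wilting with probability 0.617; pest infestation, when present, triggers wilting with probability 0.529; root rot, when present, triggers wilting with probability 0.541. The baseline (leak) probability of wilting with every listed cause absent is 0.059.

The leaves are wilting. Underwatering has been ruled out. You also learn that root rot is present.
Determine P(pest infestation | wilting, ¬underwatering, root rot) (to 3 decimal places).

Under noisy-OR, P(wilting | causes) = 1 − (1−0.059)·∏(1−qᵢ) over the active causes.
Weight on pest infestation=true, given the evidence: 0.796566×0.32 = 0.254901
Denominator P(wilting | ¬underwatering, root rot): 0.568081×0.68 + 0.796566×0.32 = 0.641196
Posterior = 0.254901 / 0.641196 ≈ 0.398

P(pest infestation | wilting, ¬underwatering, root rot) ≈ 0.398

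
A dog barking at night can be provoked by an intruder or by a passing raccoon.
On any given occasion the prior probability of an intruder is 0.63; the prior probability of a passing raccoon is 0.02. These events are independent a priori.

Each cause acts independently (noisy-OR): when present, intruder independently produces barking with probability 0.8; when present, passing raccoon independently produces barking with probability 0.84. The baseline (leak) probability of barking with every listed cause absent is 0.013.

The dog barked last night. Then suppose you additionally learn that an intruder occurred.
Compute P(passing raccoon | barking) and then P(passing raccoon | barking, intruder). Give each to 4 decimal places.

Under noisy-OR, P(barking | causes) = 1 − (1−0.013)·∏(1−qᵢ) over the active causes.
Enumerate the 4 (intruder, passing raccoon) configurations and weight by the priors:
  P(barking) = 0.013·0.37·0.98 + 0.84208·0.37·0.02 + 0.8026·0.63·0.98 + 0.968416·0.63·0.02
        = 0.004714 + 0.006231 + 0.495525 + 0.012202 = 0.518672
The terms with passing raccoon present sum to 0.018433, so
  P(passing raccoon | barking) = 0.018433 / 0.518672 ≈ 0.0355

Now condition on the additional information:
By total probability over both values of passing raccoon:
  P(barking | intruder) = 0.8026·0.98 + 0.968416·0.02
        = 0.786548 + 0.019368 = 0.805916
Configurations with passing raccoon contribute 0.019368, so
  P(passing raccoon | barking, intruder) = 0.019368 / 0.805916 ≈ 0.0240

P(passing raccoon | barking) ≈ 0.0355; P(passing raccoon | barking, intruder) ≈ 0.0240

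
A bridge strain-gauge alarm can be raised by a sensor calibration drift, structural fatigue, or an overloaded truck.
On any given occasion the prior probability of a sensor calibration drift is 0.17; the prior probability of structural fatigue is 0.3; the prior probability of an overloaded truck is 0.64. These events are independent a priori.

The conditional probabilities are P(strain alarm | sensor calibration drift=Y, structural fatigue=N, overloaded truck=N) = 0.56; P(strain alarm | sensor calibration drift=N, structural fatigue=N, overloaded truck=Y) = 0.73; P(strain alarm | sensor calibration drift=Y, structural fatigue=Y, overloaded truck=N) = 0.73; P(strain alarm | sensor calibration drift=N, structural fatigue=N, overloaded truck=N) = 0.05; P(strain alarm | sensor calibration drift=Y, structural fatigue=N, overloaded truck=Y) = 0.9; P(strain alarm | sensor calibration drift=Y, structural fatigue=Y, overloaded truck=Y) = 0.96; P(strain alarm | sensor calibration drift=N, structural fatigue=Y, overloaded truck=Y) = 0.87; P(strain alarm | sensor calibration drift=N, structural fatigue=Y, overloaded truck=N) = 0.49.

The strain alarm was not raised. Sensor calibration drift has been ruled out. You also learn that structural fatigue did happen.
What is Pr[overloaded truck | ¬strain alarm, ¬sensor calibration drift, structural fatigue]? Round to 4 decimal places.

Pr[overloaded truck | ¬strain alarm, ¬sensor calibration drift, structural fatigue] ≈ 0.3118

Numerator (weight on configurations with overloaded truck): 0.13*0.64 = 0.083200
Normalizer over all consistent configurations: 0.51*0.36 + 0.13*0.64 = 0.266800
P(overloaded truck | ¬strain alarm, ¬sensor calibration drift, structural fatigue) = 0.083200/0.266800 ≈ 0.3118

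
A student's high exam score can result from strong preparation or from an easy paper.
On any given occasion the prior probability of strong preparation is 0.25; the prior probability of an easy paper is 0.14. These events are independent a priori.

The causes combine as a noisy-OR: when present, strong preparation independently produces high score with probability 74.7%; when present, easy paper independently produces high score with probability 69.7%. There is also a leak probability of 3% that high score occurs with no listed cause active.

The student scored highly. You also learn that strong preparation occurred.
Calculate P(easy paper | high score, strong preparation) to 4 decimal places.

Under noisy-OR, P(high score | causes) = 1 − (1−0.03)·∏(1−qᵢ) over the active causes.
Enumerate both values of easy paper and weight by the priors:
  P(high score | strong preparation) = 0.75459·0.86 + 0.925641·0.14
        = 0.648947 + 0.129590 = 0.778537
Keeping only the easy paper-present terms gives 0.129590, so
  P(easy paper | high score, strong preparation) = 0.129590 / 0.778537 ≈ 0.1665

P(easy paper | high score, strong preparation) ≈ 0.1665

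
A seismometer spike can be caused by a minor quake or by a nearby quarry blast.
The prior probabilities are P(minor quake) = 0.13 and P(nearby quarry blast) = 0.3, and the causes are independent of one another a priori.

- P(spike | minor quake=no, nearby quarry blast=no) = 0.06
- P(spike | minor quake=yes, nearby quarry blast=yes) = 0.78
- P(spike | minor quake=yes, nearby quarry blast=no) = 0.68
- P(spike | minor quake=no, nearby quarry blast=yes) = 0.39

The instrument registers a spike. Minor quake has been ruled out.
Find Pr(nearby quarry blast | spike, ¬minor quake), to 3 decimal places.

For the numerator, keep only nearby quarry blast=true terms: 0.39·0.3 = 0.117000
Normalizer over all consistent configurations: 0.06·0.7 + 0.39·0.3 = 0.159000
P(nearby quarry blast | spike, ¬minor quake) = 0.117000/0.159000 ≈ 0.736

Pr(nearby quarry blast | spike, ¬minor quake) ≈ 0.736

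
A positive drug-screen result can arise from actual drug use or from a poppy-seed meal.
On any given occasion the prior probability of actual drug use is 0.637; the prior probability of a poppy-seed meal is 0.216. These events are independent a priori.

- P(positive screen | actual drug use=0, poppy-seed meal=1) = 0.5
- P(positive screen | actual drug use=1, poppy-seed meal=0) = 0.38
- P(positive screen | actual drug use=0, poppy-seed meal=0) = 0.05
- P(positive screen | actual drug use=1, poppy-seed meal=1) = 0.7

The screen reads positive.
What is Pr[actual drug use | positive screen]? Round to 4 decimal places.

Weight on actual drug use=true, given the evidence: 0.189775 + 0.096314 = 0.286089
The normalizing constant is 0.05*0.363*0.784 + 0.5*0.363*0.216 + 0.38*0.637*0.784 + 0.7*0.637*0.216 = 0.339523
P(actual drug use | positive screen) = 0.286089/0.339523 ≈ 0.8426

Pr[actual drug use | positive screen] ≈ 0.8426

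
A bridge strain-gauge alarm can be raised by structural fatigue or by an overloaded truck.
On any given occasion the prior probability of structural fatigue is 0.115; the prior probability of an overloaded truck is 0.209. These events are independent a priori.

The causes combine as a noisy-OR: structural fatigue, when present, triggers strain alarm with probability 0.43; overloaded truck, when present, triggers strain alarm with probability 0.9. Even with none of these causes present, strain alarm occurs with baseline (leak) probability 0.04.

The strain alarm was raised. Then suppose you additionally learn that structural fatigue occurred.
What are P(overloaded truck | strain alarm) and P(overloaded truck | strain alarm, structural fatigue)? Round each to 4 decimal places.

Under noisy-OR, P(strain alarm | causes) = 1 − (1−0.04)·∏(1−qᵢ) over the active causes.
Sum P(strain alarm|·) weighted by the priors over the 4 (structural fatigue, overloaded truck) configurations:
  P(strain alarm) = 0.04*0.885*0.791 + 0.904*0.885*0.209 + 0.4528*0.115*0.791 + 0.94528*0.115*0.209
        = 0.028001 + 0.167208 + 0.041189 + 0.022720 = 0.259118
The terms with overloaded truck present sum to 0.189928, so
  P(overloaded truck | strain alarm) = 0.189928 / 0.259118 ≈ 0.7330

With the extra evidence:
By total probability over both values of overloaded truck:
  P(strain alarm | structural fatigue) = 0.4528·0.791 + 0.94528·0.209
        = 0.358165 + 0.197564 = 0.555729
The terms with overloaded truck present sum to 0.197564, so
  P(overloaded truck | strain alarm, structural fatigue) = 0.197564 / 0.555729 ≈ 0.3555
The drop from 0.7330 to 0.3555 is the explaining-away (discounting) effect.

P(overloaded truck | strain alarm) ≈ 0.7330; P(overloaded truck | strain alarm, structural fatigue) ≈ 0.3555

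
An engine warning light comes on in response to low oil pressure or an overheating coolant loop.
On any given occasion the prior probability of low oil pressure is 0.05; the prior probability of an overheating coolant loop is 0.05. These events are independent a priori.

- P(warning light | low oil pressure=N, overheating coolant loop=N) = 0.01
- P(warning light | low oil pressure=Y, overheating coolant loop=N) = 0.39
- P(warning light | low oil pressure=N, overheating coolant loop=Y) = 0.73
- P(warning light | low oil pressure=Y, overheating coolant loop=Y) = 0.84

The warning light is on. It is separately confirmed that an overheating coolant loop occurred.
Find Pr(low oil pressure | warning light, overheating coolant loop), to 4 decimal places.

P(warning light | overheating coolant loop) = 0.73*0.95 + 0.84*0.05 = 0.693500 + 0.042000 = 0.735500
The low oil pressure-present share is 0.84*0.05 = 0.042000.
P(low oil pressure | warning light, overheating coolant loop) = 0.042000 / 0.735500 ≈ 0.0571

Pr(low oil pressure | warning light, overheating coolant loop) ≈ 0.0571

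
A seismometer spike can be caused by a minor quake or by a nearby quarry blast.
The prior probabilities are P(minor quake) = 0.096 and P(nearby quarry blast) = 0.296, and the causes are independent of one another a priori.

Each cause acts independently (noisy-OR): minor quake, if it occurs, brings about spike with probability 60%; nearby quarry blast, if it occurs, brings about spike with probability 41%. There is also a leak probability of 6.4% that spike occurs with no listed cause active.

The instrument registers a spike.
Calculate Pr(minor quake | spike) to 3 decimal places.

Under noisy-OR, P(spike | causes) = 1 − (1−0.064)·∏(1−qᵢ) over the active causes.
P(spike) = 0.064·0.904·0.704 + 0.44776·0.904·0.296 + 0.6256·0.096·0.704 + 0.779104·0.096·0.296 = 0.040731 + 0.119813 + 0.042281 + 0.022139 = 0.224964
The minor quake-present share is 0.042281 + 0.022139 = 0.064420.
So P(minor quake | spike) = 0.064420/0.224964 ≈ 0.286.

Pr(minor quake | spike) ≈ 0.286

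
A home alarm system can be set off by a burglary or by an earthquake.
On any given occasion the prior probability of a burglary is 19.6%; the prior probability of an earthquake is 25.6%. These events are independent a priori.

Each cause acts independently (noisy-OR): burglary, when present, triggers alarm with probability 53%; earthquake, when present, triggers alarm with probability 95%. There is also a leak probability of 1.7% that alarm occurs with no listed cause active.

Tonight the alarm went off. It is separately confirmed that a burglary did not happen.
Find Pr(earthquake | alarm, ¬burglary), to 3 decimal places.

Pr(earthquake | alarm, ¬burglary) ≈ 0.951

Under noisy-OR, P(alarm | causes) = 1 − (1−0.017)·∏(1−qᵢ) over the active causes.
P(alarm | ¬burglary) = 0.017×0.744 + 0.95085×0.256 = 0.012648 + 0.243418 = 0.256066
Restricting to configurations with earthquake present: 0.95085×0.256 = 0.243418.
So P(earthquake | alarm, ¬burglary) = 0.243418/0.256066 ≈ 0.951.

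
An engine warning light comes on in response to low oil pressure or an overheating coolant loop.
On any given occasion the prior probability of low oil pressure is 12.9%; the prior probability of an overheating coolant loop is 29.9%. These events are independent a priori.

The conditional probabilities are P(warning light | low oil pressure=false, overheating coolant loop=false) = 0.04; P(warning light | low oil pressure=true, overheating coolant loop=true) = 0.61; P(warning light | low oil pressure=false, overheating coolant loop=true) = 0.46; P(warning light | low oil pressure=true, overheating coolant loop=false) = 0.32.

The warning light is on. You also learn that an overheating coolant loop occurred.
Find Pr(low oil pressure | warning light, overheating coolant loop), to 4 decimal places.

Pr(low oil pressure | warning light, overheating coolant loop) ≈ 0.1642

Sum P(warning light|·) weighted by the priors over both values of low oil pressure:
  P(warning light | overheating coolant loop) = 0.46*0.871 + 0.61*0.129
        = 0.400660 + 0.078690 = 0.479350
Keeping only the low oil pressure-present terms gives 0.078690, so
  P(low oil pressure | warning light, overheating coolant loop) = 0.078690 / 0.479350 ≈ 0.1642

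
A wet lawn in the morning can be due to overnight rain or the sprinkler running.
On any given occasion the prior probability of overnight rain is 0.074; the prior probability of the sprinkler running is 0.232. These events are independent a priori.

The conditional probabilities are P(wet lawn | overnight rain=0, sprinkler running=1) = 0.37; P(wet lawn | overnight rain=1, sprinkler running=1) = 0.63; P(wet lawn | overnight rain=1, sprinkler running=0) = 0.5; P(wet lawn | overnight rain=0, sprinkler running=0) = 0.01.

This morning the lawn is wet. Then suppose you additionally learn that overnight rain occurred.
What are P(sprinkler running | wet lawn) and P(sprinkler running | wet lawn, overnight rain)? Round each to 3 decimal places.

P(sprinkler running | wet lawn) ≈ 0.718; P(sprinkler running | wet lawn, overnight rain) ≈ 0.276

P(wet lawn) = 0.01*0.926*0.768 + 0.37*0.926*0.232 + 0.5*0.074*0.768 + 0.63*0.074*0.232 = 0.007112 + 0.079488 + 0.028416 + 0.010816 = 0.125832
The sprinkler running-present share is 0.079488 + 0.010816 = 0.090304.
Hence the posterior is 0.090304/0.125832 ≈ 0.718.

With the extra evidence:
P(wet lawn | overnight rain) = 0.5·0.768 + 0.63·0.232 = 0.384000 + 0.146160 = 0.530160
The sprinkler running-present share is 0.63·0.232 = 0.146160.
Hence the posterior is 0.146160/0.530160 ≈ 0.276.
The drop from 0.718 to 0.276 is the explaining-away (discounting) effect.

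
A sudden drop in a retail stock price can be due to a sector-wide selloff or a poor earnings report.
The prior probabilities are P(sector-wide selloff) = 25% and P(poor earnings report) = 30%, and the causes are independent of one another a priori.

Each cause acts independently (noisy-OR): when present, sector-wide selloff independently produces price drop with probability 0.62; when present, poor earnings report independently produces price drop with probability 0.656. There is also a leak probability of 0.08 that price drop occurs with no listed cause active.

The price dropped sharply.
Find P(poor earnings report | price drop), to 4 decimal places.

P(poor earnings report | price drop) ≈ 0.5851

Under noisy-OR, P(price drop | causes) = 1 − (1−0.08)·∏(1−qᵢ) over the active causes.
For the numerator, keep only poor earnings report=true terms: 0.153792 + 0.065980 = 0.219772
Denominator P(price drop): 0.08×0.75×0.7 + 0.68352×0.75×0.3 + 0.6504×0.25×0.7 + 0.879738×0.25×0.3 = 0.375592
P(poor earnings report | price drop) = 0.219772/0.375592 ≈ 0.5851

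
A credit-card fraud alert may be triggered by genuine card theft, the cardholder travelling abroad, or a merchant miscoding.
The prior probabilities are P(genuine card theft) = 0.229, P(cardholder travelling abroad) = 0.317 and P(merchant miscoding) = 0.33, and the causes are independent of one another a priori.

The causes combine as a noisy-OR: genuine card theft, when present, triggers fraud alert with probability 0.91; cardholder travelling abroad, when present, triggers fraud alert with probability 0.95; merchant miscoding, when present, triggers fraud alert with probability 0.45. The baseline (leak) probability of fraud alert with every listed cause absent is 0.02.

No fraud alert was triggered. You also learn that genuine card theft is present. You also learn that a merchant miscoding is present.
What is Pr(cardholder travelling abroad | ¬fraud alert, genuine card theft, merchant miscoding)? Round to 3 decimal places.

Under noisy-OR, P(fraud alert | causes) = 1 − (1−0.02)·∏(1−qᵢ) over the active causes.
P(¬fraud alert | genuine card theft, merchant miscoding) = 0.04851×0.683 + 0.002425×0.317 = 0.033132 + 0.000769 = 0.033901
Restricting to configurations with cardholder travelling abroad present: 0.002425×0.317 = 0.000769.
P(cardholder travelling abroad | ¬fraud alert, genuine card theft, merchant miscoding) = 0.000769 / 0.033901 ≈ 0.023

Pr(cardholder travelling abroad | ¬fraud alert, genuine card theft, merchant miscoding) ≈ 0.023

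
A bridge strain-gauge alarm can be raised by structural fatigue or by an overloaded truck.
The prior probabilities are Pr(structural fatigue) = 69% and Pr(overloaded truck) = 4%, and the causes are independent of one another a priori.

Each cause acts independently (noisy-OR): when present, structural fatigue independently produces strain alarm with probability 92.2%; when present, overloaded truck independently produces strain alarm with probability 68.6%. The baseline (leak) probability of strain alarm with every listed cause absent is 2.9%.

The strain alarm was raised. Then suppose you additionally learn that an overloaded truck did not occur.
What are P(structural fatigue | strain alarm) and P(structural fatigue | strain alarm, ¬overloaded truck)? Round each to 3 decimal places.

Under noisy-OR, P(strain alarm | causes) = 1 − (1−0.029)·∏(1−qᵢ) over the active causes.
Weight on structural fatigue=true, given the evidence: 0.612231 + 0.026944 = 0.639175
Denominator P(strain alarm): 0.029·0.31·0.96 + 0.695106·0.31·0.04 + 0.924262·0.69·0.96 + 0.976218·0.69·0.04 = 0.656424
Posterior = 0.639175 / 0.656424 ≈ 0.974

Now also conditioning on overloaded truck≠true:
Sum P(strain alarm|·) weighted by the priors over both values of structural fatigue:
  P(strain alarm | ¬overloaded truck) = 0.029×0.31 + 0.924262×0.69
        = 0.008990 + 0.637741 = 0.646731
Configurations with structural fatigue contribute 0.637741, so
  P(structural fatigue | strain alarm, ¬overloaded truck) = 0.637741 / 0.646731 ≈ 0.986
Ruling out overloaded truck raises the posterior on structural fatigue — the flip side of explaining away.

P(structural fatigue | strain alarm) ≈ 0.974; P(structural fatigue | strain alarm, ¬overloaded truck) ≈ 0.986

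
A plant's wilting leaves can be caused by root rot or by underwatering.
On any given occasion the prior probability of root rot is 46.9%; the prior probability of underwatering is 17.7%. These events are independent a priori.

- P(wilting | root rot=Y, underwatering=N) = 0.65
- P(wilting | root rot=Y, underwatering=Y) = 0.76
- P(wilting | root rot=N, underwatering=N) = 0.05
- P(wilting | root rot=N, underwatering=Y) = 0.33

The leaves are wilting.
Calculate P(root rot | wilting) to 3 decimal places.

P(root rot | wilting) ≈ 0.856

For the numerator, keep only root rot=true terms: 0.250892 + 0.063090 = 0.313982
Denominator P(wilting): 0.05*0.531*0.823 + 0.33*0.531*0.177 + 0.65*0.469*0.823 + 0.76*0.469*0.177 = 0.366849
Posterior = 0.313982 / 0.366849 ≈ 0.856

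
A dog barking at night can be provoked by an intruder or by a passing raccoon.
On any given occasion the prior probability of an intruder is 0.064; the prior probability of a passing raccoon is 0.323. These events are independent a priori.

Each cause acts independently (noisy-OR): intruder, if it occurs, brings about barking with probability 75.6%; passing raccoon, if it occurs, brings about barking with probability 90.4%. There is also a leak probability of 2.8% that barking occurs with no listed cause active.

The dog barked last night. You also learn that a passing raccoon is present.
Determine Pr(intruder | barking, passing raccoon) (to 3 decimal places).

Under noisy-OR, P(barking | causes) = 1 − (1−0.028)·∏(1−qᵢ) over the active causes.
By total probability over both values of intruder:
  P(barking | passing raccoon) = 0.906688*0.936 + 0.977232*0.064
        = 0.848660 + 0.062543 = 0.911203
Keeping only the intruder-present terms gives 0.062543, so
  P(intruder | barking, passing raccoon) = 0.062543 / 0.911203 ≈ 0.069

Pr(intruder | barking, passing raccoon) ≈ 0.069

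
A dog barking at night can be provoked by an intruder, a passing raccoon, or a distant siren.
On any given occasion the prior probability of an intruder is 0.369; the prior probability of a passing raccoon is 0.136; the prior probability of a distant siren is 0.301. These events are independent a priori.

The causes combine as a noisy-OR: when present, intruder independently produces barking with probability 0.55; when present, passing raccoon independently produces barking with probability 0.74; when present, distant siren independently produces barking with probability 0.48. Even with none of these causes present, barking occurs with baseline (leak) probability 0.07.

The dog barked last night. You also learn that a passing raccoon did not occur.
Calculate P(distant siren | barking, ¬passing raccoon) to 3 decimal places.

P(distant siren | barking, ¬passing raccoon) ≈ 0.506

Under noisy-OR, P(barking | causes) = 1 − (1−0.07)·∏(1−qᵢ) over the active causes.
Numerator (weight on configurations with distant siren): 0.098080 + 0.086898 = 0.184978
Denominator P(barking | ¬passing raccoon): 0.07·0.631·0.699 + 0.5164·0.631·0.301 + 0.5815·0.369·0.699 + 0.78238·0.369·0.301 = 0.365840
P(distant siren | barking, ¬passing raccoon) = 0.184978/0.365840 ≈ 0.506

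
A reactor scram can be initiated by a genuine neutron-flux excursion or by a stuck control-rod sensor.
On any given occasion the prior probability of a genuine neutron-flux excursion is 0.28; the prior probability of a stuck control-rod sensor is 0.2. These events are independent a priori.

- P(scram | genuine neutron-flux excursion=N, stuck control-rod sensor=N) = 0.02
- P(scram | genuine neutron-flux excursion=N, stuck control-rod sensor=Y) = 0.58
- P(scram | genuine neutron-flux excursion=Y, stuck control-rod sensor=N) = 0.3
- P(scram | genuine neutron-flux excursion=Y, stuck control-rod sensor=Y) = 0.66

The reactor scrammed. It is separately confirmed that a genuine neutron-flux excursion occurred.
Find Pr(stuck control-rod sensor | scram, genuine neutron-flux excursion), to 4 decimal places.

P(scram | genuine neutron-flux excursion) = 0.3*0.8 + 0.66*0.2 = 0.240000 + 0.132000 = 0.372000
Restricting to configurations with stuck control-rod sensor present: 0.66*0.2 = 0.132000.
P(stuck control-rod sensor | scram, genuine neutron-flux excursion) = 0.132000 / 0.372000 ≈ 0.3548

Pr(stuck control-rod sensor | scram, genuine neutron-flux excursion) ≈ 0.3548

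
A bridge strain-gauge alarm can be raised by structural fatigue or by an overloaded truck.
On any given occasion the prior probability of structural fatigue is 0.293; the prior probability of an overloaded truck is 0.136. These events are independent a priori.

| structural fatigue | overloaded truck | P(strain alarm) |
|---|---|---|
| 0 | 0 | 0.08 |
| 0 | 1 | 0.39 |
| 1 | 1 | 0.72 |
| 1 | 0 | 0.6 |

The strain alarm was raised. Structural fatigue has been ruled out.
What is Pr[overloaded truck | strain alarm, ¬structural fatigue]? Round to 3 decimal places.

Pr[overloaded truck | strain alarm, ¬structural fatigue] ≈ 0.434

P(strain alarm | ¬structural fatigue) = 0.08·0.864 + 0.39·0.136 = 0.069120 + 0.053040 = 0.122160
Restricting to configurations with overloaded truck present: 0.39·0.136 = 0.053040.
So P(overloaded truck | strain alarm, ¬structural fatigue) = 0.053040/0.122160 ≈ 0.434.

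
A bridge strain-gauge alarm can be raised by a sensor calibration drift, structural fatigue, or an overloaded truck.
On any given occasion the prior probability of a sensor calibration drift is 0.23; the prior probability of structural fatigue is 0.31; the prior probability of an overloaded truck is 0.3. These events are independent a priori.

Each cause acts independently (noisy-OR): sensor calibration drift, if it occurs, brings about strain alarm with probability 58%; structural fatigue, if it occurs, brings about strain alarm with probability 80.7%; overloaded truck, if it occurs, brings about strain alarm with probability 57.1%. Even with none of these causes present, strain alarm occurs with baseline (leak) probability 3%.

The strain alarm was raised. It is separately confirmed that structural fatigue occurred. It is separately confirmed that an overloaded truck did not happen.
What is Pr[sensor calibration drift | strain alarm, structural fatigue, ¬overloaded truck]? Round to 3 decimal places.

Pr[sensor calibration drift | strain alarm, structural fatigue, ¬overloaded truck] ≈ 0.253

Under noisy-OR, P(strain alarm | causes) = 1 − (1−0.03)·∏(1−qᵢ) over the active causes.
By total probability over both values of sensor calibration drift:
  P(strain alarm | structural fatigue, ¬overloaded truck) = 0.81279×0.77 + 0.921372×0.23
        = 0.625848 + 0.211916 = 0.837764
Configurations with sensor calibration drift contribute 0.211916, so
  P(sensor calibration drift | strain alarm, structural fatigue, ¬overloaded truck) = 0.211916 / 0.837764 ≈ 0.253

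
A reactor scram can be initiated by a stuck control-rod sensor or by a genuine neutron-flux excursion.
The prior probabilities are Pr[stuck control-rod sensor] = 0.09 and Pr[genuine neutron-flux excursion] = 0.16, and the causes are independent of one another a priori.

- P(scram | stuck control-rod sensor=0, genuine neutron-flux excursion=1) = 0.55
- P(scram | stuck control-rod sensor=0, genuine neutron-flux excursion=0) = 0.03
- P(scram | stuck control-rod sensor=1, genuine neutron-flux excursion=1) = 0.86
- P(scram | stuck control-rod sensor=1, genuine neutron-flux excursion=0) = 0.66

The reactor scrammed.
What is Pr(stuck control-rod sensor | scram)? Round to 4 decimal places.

By total probability over the 4 (stuck control-rod sensor, genuine neutron-flux excursion) configurations:
  P(scram) = 0.03·0.91·0.84 + 0.55·0.91·0.16 + 0.66·0.09·0.84 + 0.86·0.09·0.16
        = 0.022932 + 0.080080 + 0.049896 + 0.012384 = 0.165292
Configurations with stuck control-rod sensor contribute 0.062280, so
  P(stuck control-rod sensor | scram) = 0.062280 / 0.165292 ≈ 0.3768

Pr(stuck control-rod sensor | scram) ≈ 0.3768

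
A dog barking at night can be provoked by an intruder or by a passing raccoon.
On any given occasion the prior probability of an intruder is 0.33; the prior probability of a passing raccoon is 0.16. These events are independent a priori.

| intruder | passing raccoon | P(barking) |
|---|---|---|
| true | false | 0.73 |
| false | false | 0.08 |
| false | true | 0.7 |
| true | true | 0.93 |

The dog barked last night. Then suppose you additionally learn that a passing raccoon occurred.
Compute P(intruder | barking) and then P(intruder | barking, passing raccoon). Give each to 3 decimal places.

Sum P(barking|·) weighted by the priors over the 4 (intruder, passing raccoon) configurations:
  P(barking) = 0.08×0.67×0.84 + 0.7×0.67×0.16 + 0.73×0.33×0.84 + 0.93×0.33×0.16
        = 0.045024 + 0.075040 + 0.202356 + 0.049104 = 0.371524
Keeping only the intruder-present terms gives 0.251460, so
  P(intruder | barking) = 0.251460 / 0.371524 ≈ 0.677

Now also conditioning on passing raccoon=true:
By total probability over both values of intruder:
  P(barking | passing raccoon) = 0.7·0.67 + 0.93·0.33
        = 0.469000 + 0.306900 = 0.775900
Keeping only the intruder-present terms gives 0.306900, so
  P(intruder | barking, passing raccoon) = 0.306900 / 0.775900 ≈ 0.396

P(intruder | barking) ≈ 0.677; P(intruder | barking, passing raccoon) ≈ 0.396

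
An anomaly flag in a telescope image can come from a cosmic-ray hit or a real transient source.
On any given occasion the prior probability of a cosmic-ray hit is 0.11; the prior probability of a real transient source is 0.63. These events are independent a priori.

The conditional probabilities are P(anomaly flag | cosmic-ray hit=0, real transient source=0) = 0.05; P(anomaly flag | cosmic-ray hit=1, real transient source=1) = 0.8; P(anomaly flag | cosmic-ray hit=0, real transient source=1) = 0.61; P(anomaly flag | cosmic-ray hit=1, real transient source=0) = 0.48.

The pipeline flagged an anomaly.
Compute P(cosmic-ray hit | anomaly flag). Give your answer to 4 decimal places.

P(cosmic-ray hit | anomaly flag) ≈ 0.1730

Weight on cosmic-ray hit=true, given the evidence: 0.019536 + 0.055440 = 0.074976
Normalizer over all consistent configurations: 0.05*0.89*0.37 + 0.61*0.89*0.63 + 0.48*0.11*0.37 + 0.8*0.11*0.63 = 0.433468
Posterior = 0.074976 / 0.433468 ≈ 0.1730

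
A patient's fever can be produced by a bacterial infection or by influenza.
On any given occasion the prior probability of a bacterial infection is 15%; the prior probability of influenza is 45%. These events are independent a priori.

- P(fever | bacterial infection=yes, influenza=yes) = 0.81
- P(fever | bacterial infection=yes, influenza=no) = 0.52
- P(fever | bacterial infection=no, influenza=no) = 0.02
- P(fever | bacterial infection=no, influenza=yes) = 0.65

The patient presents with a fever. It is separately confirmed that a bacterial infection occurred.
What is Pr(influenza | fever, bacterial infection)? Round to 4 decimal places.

For the numerator, keep only influenza=true terms: 0.81×0.45 = 0.364500
Normalizer over all consistent configurations: 0.52×0.55 + 0.81×0.45 = 0.650500
P(influenza | fever, bacterial infection) = 0.364500/0.650500 ≈ 0.5603

Pr(influenza | fever, bacterial infection) ≈ 0.5603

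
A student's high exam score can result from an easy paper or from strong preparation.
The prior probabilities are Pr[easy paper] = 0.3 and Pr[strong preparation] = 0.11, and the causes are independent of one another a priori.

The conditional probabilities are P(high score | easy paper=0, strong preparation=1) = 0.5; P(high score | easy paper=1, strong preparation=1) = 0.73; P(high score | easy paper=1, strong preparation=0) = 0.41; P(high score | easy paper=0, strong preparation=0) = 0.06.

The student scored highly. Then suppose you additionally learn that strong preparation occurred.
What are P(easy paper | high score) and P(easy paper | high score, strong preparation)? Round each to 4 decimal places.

Sum P(high score|·) weighted by the priors over the 4 (easy paper, strong preparation) configurations:
  P(high score) = 0.06·0.7·0.89 + 0.5·0.7·0.11 + 0.41·0.3·0.89 + 0.73·0.3·0.11
        = 0.037380 + 0.038500 + 0.109470 + 0.024090 = 0.209440
The terms with easy paper present sum to 0.133560, so
  P(easy paper | high score) = 0.133560 / 0.209440 ≈ 0.6377

Now condition on the additional information:
Sum P(high score|·) weighted by the priors over both values of easy paper:
  P(high score | strong preparation) = 0.5·0.7 + 0.73·0.3
        = 0.350000 + 0.219000 = 0.569000
Keeping only the easy paper-present terms gives 0.219000, so
  P(easy paper | high score, strong preparation) = 0.219000 / 0.569000 ≈ 0.3849
The drop from 0.6377 to 0.3849 is the explaining-away (discounting) effect.

P(easy paper | high score) ≈ 0.6377; P(easy paper | high score, strong preparation) ≈ 0.3849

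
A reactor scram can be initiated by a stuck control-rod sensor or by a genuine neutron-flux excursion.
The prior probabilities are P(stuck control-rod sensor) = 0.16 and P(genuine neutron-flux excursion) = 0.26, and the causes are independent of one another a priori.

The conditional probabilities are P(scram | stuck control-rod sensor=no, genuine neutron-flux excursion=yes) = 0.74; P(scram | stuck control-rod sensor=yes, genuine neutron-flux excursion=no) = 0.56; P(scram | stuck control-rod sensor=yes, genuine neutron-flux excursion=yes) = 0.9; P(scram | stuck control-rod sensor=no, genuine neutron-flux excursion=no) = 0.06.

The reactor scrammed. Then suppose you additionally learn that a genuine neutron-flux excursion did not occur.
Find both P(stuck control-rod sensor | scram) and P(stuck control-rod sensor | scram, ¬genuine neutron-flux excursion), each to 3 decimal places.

P(stuck control-rod sensor | scram) ≈ 0.343; P(stuck control-rod sensor | scram, ¬genuine neutron-flux excursion) ≈ 0.640

By total probability over the 4 (stuck control-rod sensor, genuine neutron-flux excursion) configurations:
  P(scram) = 0.06×0.84×0.74 + 0.74×0.84×0.26 + 0.56×0.16×0.74 + 0.9×0.16×0.26
        = 0.037296 + 0.161616 + 0.066304 + 0.037440 = 0.302656
Keeping only the stuck control-rod sensor-present terms gives 0.103744, so
  P(stuck control-rod sensor | scram) = 0.103744 / 0.302656 ≈ 0.343

With the extra evidence:
Enumerate both values of stuck control-rod sensor and weight by the priors:
  P(scram | ¬genuine neutron-flux excursion) = 0.06·0.84 + 0.56·0.16
        = 0.050400 + 0.089600 = 0.140000
The terms with stuck control-rod sensor present sum to 0.089600, so
  P(stuck control-rod sensor | scram, ¬genuine neutron-flux excursion) = 0.089600 / 0.140000 ≈ 0.640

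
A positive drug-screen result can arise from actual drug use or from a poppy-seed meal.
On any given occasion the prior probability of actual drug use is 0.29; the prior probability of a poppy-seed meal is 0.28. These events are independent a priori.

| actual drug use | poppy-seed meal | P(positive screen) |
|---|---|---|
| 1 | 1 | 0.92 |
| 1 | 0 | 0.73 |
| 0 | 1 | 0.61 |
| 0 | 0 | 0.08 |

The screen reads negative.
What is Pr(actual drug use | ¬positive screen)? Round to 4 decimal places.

P(¬positive screen) = 0.92×0.71×0.72 + 0.39×0.71×0.28 + 0.27×0.29×0.72 + 0.08×0.29×0.28 = 0.470304 + 0.077532 + 0.056376 + 0.006496 = 0.610708
Of this, 0.062872 comes from 0.056376 + 0.006496 (the actual drug use=true cases).
P(actual drug use | ¬positive screen) = 0.062872 / 0.610708 ≈ 0.1029

Pr(actual drug use | ¬positive screen) ≈ 0.1029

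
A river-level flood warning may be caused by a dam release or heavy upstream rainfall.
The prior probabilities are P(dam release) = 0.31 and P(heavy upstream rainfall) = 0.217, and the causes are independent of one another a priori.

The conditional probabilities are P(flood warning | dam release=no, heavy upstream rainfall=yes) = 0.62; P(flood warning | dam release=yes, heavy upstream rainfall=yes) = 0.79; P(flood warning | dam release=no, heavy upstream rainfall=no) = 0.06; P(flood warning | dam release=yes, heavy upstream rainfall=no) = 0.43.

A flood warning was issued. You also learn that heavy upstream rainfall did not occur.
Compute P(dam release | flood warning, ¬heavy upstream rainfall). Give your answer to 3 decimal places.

Enumerate both values of dam release and weight by the priors:
  P(flood warning | ¬heavy upstream rainfall) = 0.06×0.69 + 0.43×0.31
        = 0.041400 + 0.133300 = 0.174700
Configurations with dam release contribute 0.133300, so
  P(dam release | flood warning, ¬heavy upstream rainfall) = 0.133300 / 0.174700 ≈ 0.763

P(dam release | flood warning, ¬heavy upstream rainfall) ≈ 0.763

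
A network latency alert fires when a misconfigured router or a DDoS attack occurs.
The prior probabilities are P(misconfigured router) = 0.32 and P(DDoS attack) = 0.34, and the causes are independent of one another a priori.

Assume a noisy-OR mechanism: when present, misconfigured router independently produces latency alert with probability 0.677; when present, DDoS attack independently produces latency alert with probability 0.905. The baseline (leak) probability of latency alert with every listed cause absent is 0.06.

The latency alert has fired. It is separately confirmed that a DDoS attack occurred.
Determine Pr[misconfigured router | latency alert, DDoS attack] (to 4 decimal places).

Pr[misconfigured router | latency alert, DDoS attack] ≈ 0.3341

Under noisy-OR, P(latency alert | causes) = 1 − (1−0.06)·∏(1−qᵢ) over the active causes.
Numerator (weight on configurations with misconfigured router): 0.971156·0.32 = 0.310770
Denominator P(latency alert | DDoS attack): 0.9107·0.68 + 0.971156·0.32 = 0.930046
P(misconfigured router | latency alert, DDoS attack) = 0.310770/0.930046 ≈ 0.3341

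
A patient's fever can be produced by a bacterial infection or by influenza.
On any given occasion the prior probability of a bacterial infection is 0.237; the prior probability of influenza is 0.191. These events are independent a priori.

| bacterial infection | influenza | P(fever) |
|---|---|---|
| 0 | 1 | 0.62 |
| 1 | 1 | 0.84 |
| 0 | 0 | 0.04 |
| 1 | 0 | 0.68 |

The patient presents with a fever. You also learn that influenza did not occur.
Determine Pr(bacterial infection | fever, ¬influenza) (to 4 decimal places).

Pr(bacterial infection | fever, ¬influenza) ≈ 0.8408

For the numerator, keep only bacterial infection=true terms: 0.68×0.237 = 0.161160
The normalizing constant is 0.04×0.763 + 0.68×0.237 = 0.191680
P(bacterial infection | fever, ¬influenza) = 0.161160/0.191680 ≈ 0.8408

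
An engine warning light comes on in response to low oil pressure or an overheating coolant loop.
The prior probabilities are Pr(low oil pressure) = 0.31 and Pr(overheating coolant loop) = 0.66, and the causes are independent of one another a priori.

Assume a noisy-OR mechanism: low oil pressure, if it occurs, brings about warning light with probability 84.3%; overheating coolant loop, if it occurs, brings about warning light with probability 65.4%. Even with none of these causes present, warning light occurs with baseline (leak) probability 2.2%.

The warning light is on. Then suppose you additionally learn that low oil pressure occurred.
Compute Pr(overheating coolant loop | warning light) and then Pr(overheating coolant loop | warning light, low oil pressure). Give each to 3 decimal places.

Under noisy-OR, P(warning light | causes) = 1 − (1−0.022)·∏(1−qᵢ) over the active causes.
Numerator (weight on configurations with overheating coolant loop): 0.301298 + 0.193730 = 0.495028
Denominator P(warning light): 0.022*0.69*0.34 + 0.661612*0.69*0.66 + 0.846454*0.31*0.34 + 0.946873*0.31*0.66 = 0.589405
P(overheating coolant loop | warning light) = 0.495028/0.589405 ≈ 0.840

Now condition on the additional information:
For the numerator, keep only overheating coolant loop=true terms: 0.946873*0.66 = 0.624936
Normalizer over all consistent configurations: 0.846454*0.34 + 0.946873*0.66 = 0.912730
Posterior = 0.624936 / 0.912730 ≈ 0.685
This is intercausal reasoning (explaining away): once low oil pressure accounts for the warning light, overheating coolant loop becomes less likely.

Pr(overheating coolant loop | warning light) ≈ 0.840; Pr(overheating coolant loop | warning light, low oil pressure) ≈ 0.685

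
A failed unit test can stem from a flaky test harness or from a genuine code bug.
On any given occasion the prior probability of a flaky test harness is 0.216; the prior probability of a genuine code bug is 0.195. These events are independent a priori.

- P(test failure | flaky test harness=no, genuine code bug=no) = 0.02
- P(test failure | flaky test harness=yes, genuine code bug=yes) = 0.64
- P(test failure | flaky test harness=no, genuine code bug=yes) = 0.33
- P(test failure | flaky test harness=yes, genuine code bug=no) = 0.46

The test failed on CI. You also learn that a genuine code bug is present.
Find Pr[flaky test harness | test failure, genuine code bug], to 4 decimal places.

Pr[flaky test harness | test failure, genuine code bug] ≈ 0.3482

Enumerate both values of flaky test harness and weight by the priors:
  P(test failure | genuine code bug) = 0.33*0.784 + 0.64*0.216
        = 0.258720 + 0.138240 = 0.396960
The terms with flaky test harness present sum to 0.138240, so
  P(flaky test harness | test failure, genuine code bug) = 0.138240 / 0.396960 ≈ 0.3482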